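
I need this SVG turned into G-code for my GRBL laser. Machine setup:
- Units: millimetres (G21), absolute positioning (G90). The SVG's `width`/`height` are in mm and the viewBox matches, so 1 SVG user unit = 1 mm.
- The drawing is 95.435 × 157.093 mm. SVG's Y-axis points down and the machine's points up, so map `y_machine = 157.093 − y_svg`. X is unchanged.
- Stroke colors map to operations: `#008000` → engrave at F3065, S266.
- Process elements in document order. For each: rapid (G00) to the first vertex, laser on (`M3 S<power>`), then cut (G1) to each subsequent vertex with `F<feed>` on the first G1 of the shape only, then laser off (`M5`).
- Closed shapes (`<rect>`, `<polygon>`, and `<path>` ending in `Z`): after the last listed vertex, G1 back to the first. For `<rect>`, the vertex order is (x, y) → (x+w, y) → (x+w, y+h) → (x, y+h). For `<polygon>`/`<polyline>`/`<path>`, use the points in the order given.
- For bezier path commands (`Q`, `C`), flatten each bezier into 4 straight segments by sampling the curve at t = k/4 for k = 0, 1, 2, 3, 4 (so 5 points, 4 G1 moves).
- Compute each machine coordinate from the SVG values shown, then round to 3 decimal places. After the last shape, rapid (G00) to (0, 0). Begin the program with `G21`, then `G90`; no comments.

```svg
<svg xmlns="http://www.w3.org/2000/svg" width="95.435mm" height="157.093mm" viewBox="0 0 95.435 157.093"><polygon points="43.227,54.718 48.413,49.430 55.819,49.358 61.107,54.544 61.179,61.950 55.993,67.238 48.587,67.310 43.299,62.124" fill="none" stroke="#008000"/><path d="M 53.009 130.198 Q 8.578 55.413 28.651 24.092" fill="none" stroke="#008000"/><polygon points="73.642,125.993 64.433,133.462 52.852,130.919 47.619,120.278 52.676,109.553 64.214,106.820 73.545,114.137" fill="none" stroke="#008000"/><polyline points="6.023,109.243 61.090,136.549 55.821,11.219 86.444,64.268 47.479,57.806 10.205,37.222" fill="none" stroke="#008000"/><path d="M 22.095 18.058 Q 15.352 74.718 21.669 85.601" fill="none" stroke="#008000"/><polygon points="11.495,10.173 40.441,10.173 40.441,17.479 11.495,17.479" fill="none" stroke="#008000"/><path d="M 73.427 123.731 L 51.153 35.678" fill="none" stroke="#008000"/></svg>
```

G21
G90
G00 X43.227 Y102.375
M3 S266
G1 X48.413 Y107.663 F3065
G1 X55.819 Y107.735
G1 X61.107 Y102.549
G1 X61.179 Y95.143
G1 X55.993 Y89.855
G1 X48.587 Y89.783
G1 X43.299 Y94.969
G1 X43.227 Y102.375
M5
G00 X53.009 Y26.895
M3 S266
G1 X34.825 Y61.571 F3065
G1 X24.704 Y90.814
G1 X22.646 Y114.624
G1 X28.651 Y133.001
M5
G00 X73.642 Y31.100
M3 S266
G1 X64.433 Y23.631 F3065
G1 X52.852 Y26.174
G1 X47.619 Y36.815
G1 X52.676 Y47.540
G1 X64.214 Y50.273
G1 X73.545 Y42.956
G1 X73.642 Y31.100
M5
G00 X6.023 Y47.850
M3 S266
G1 X61.090 Y20.544 F3065
G1 X55.821 Y145.874
G1 X86.444 Y92.825
G1 X47.479 Y99.287
G1 X10.205 Y119.871
M5
G00 X22.095 Y139.035
M3 S266
G1 X19.540 Y113.566 F3065
G1 X18.617 Y93.819
G1 X19.327 Y79.795
G1 X21.669 Y71.492
M5
G00 X11.495 Y146.920
M3 S266
G1 X40.441 Y146.920 F3065
G1 X40.441 Y139.614
G1 X11.495 Y139.614
G1 X11.495 Y146.920
M5
G00 X73.427 Y33.362
M3 S266
G1 X51.153 Y121.415 F3065
M5
G00 X0.000 Y0.000

1 u = 1 mm; y_m = 157.093 − y.

[1] `<polygon>` regular polygon, #008000→engrave S266 F3065: (43.227,102.375) → (48.413,107.663) → (55.819,107.735) → (61.107,102.549) → (61.179,95.143) → (55.993,89.855) → (48.587,89.783) → (43.299,94.969) → (43.227,102.375) (closed)

[2] `<path>` quadratic bezier, #008000→engrave S266 F3065: (53.009,26.895) → (34.825,61.571) → (24.704,90.814) → (22.646,114.624) → (28.651,133.001)

[3] `<polygon>` regular polygon, #008000→engrave S266 F3065: (73.642,31.100) → (64.433,23.631) → (52.852,26.174) → (47.619,36.815) → (52.676,47.540) → (64.214,50.273) → (73.545,42.956) → (73.642,31.100) (closed)

[4] `<polyline>` open polyline, #008000→engrave S266 F3065: (6.023,47.850) → (61.090,20.544) → (55.821,145.874) → (86.444,92.825) → (47.479,99.287) → (10.205,119.871)

[5] `<path>` quadratic bezier, #008000→engrave S266 F3065: (22.095,139.035) → (19.540,113.566) → (18.617,93.819) → (19.327,79.795) → (21.669,71.492)

[6] `<polygon>` rectangle, #008000→engrave S266 F3065: (11.495,146.920) → (40.441,146.920) → (40.441,139.614) → (11.495,139.614) → (11.495,146.920) (closed)

[7] `<path>` line segment, #008000→engrave S266 F3065: (73.427,33.362) → (51.153,121.415)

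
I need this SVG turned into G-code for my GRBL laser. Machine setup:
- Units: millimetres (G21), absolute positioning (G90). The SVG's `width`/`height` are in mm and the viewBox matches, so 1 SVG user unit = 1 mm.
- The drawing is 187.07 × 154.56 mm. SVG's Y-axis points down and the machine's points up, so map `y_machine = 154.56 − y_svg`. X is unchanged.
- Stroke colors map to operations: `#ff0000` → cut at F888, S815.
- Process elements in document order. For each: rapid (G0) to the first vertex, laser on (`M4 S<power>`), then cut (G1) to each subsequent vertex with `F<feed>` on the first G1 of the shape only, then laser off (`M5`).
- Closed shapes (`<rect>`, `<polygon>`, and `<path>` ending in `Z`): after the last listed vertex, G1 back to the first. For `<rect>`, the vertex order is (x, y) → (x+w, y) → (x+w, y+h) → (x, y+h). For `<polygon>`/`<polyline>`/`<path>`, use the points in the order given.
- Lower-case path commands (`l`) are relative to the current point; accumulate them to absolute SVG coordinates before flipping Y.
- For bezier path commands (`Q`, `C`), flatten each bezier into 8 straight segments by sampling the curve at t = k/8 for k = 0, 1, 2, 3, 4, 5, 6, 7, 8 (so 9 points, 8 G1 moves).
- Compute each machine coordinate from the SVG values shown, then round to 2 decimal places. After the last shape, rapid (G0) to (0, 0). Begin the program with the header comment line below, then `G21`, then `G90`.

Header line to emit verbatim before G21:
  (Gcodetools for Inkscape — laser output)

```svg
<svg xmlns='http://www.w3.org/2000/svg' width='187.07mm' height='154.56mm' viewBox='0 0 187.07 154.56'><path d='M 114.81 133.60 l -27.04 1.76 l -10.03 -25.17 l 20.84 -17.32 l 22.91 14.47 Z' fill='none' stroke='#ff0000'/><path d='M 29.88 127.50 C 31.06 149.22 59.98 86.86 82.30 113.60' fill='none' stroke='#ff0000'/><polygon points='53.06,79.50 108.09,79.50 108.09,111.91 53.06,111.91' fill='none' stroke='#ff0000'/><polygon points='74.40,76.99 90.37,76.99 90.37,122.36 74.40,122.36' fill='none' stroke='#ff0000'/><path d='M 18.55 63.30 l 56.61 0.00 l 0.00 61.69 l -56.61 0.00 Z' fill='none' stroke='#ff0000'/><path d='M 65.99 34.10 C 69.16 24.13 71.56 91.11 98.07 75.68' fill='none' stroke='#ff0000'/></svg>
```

Since the viewBox matches the mm dimensions, user units are millimetres directly. The only transform is the Y-flip y_m = 154.56 − y_svg.

Shape 1 is a regular polygon drawn with `<path>`. Its stroke #ff0000 means cut at S815, F888. After flipping Y the toolpath is (114.81,20.96) → (87.77,19.20) → (77.74,44.37) → (98.58,61.69) → (121.49,47.22) → (114.81,20.96), returning to the start.

Shape 2 is a cubic bezier drawn with `<path>`. Its stroke #ff0000 means cut at S815, F888. After flipping Y the toolpath is (29.88,27.06) → (31.56,22.52) → (35.43,23.83) → (41.10,28.96) → (48.16,35.89) → (56.22,42.59) → (64.86,47.01) → (73.69,47.15) → (82.30,40.96).

Shape 3 is a rectangle drawn with `<polygon>`. Its stroke #ff0000 means cut at S815, F888. After flipping Y the toolpath is (53.06,75.06) → (108.09,75.06) → (108.09,42.65) → (53.06,42.65) → (53.06,75.06), returning to the start.

Shape 4 is a rectangle drawn with `<polygon>`. Its stroke #ff0000 means cut at S815, F888. After flipping Y the toolpath is (74.40,77.57) → (90.37,77.57) → (90.37,32.20) → (74.40,32.20) → (74.40,77.57), returning to the start.

Shape 5 is a rectangle drawn with `<path>`. Its stroke #ff0000 means cut at S815, F888. After flipping Y the toolpath is (18.55,91.26) → (75.16,91.26) → (75.16,29.57) → (18.55,29.57) → (18.55,91.26), returning to the start.

Shape 6 is a cubic bezier drawn with `<path>`. Its stroke #ff0000 means cut at S815, F888. After flipping Y the toolpath is (65.99,120.46) → (67.19,120.90) → (68.61,116.00) → (70.54,107.62) → (73.28,97.62) → (77.11,87.88) → (82.32,80.27) → (89.21,76.65) → (98.07,78.88).

(Gcodetools for Inkscape — laser output)
G21
G90
G0 X114.81 Y20.96
M4 S815
G1 X87.77 Y19.20 F888
G1 X77.74 Y44.37
G1 X98.58 Y61.69
G1 X121.49 Y47.22
G1 X114.81 Y20.96
M5
G0 X29.88 Y27.06
M4 S815
G1 X31.56 Y22.52 F888
G1 X35.43 Y23.83
G1 X41.10 Y28.96
G1 X48.16 Y35.89
G1 X56.22 Y42.59
G1 X64.86 Y47.01
G1 X73.69 Y47.15
G1 X82.30 Y40.96
M5
G0 X53.06 Y75.06
M4 S815
G1 X108.09 Y75.06 F888
G1 X108.09 Y42.65
G1 X53.06 Y42.65
G1 X53.06 Y75.06
M5
G0 X74.40 Y77.57
M4 S815
G1 X90.37 Y77.57 F888
G1 X90.37 Y32.20
G1 X74.40 Y32.20
G1 X74.40 Y77.57
M5
G0 X18.55 Y91.26
M4 S815
G1 X75.16 Y91.26 F888
G1 X75.16 Y29.57
G1 X18.55 Y29.57
G1 X18.55 Y91.26
M5
G0 X65.99 Y120.46
M4 S815
G1 X67.19 Y120.90 F888
G1 X68.61 Y116.00
G1 X70.54 Y107.62
G1 X73.28 Y97.62
G1 X77.11 Y87.88
G1 X82.32 Y80.27
G1 X89.21 Y76.65
G1 X98.07 Y78.88
M5
G0 X0.00 Y0.00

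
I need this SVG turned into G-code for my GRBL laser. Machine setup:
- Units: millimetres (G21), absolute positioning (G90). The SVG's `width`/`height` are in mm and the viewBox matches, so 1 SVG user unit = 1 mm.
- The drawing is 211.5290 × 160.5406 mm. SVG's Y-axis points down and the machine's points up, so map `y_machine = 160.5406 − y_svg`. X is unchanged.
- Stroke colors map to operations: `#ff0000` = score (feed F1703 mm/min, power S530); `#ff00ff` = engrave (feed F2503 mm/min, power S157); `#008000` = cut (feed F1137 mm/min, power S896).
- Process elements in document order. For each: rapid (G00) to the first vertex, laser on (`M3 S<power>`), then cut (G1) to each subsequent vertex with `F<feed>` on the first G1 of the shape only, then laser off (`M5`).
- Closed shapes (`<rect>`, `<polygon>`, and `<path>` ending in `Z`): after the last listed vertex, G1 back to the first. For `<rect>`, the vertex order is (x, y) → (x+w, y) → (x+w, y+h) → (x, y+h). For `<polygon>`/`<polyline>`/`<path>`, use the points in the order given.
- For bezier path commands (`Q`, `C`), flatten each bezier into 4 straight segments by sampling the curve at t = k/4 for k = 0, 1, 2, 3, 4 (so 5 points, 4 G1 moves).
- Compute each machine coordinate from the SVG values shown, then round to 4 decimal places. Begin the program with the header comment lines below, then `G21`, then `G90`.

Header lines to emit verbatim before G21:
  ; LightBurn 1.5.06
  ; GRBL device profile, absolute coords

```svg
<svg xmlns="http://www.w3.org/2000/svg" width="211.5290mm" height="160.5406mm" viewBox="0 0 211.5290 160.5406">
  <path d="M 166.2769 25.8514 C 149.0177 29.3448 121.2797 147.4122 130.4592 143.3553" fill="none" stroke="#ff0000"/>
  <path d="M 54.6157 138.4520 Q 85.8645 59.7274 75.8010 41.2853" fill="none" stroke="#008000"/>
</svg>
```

Since the viewBox matches the mm dimensions, user units are millimetres directly. The only transform is the Y-flip y_m = 160.5406 − y_svg.

Shape 1 is a cubic bezier drawn with `<path>`. Its stroke #ff0000 means score at S530, F1703. After flipping Y the toolpath is (166.2769,134.6892) → (152.1083,114.2849) → (138.4535,73.1059) → (129.7560,33.3425) → (130.4592,17.1853).

Shape 2 is a quadratic bezier drawn with `<path>`. Its stroke #008000 means cut at S896, F1137. After flipping Y the toolpath is (54.6157,22.0886) → (67.6581,57.6832) → (75.5364,85.7426) → (78.2507,106.2666) → (75.8010,119.2553).

; LightBurn 1.5.06
; GRBL device profile, absolute coords
G21
G90
G00 X166.2769 Y134.6892
M3 S530
G1 X152.1083 Y114.2849 F1703
G1 X138.4535 Y73.1059
G1 X129.7560 Y33.3425
G1 X130.4592 Y17.1853
M5
G00 X54.6157 Y22.0886
M3 S896
G1 X67.6581 Y57.6832 F1137
G1 X75.5364 Y85.7426
G1 X78.2507 Y106.2666
G1 X75.8010 Y119.2553
M5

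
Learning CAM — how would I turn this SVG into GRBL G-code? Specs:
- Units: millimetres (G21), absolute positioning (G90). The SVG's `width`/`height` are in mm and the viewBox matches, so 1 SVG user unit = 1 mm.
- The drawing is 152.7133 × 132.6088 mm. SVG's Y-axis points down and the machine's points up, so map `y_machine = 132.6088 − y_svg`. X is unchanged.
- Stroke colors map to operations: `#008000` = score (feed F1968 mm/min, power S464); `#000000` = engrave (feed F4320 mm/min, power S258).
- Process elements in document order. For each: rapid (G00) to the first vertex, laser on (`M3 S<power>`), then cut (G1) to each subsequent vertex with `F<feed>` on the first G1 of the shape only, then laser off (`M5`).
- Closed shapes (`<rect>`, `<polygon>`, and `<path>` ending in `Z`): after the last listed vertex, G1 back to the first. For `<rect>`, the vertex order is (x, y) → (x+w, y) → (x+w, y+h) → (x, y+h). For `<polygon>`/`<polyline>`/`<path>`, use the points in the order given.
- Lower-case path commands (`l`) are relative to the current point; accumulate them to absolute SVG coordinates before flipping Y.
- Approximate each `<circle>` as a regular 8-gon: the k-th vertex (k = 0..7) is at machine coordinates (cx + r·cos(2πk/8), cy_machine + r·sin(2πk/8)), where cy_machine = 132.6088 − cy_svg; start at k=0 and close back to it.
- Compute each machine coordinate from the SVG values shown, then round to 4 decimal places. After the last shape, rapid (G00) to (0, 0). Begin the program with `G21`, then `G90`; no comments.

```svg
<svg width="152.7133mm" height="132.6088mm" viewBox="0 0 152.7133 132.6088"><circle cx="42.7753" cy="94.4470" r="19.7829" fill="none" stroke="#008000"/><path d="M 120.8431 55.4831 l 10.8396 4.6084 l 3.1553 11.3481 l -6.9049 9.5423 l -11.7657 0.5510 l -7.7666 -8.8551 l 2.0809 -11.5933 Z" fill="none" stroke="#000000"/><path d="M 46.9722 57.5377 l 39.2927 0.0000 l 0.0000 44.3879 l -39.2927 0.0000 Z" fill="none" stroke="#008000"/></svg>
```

viewBox `0 0 152.7133 132.6088` with mm width/height → 1 unit = 1 mm. Flip: y_m = 132.6088 − y_svg.

**Shape 1** — `<circle>` circle, stroke `#008000` → score (S464, F1968). Machine vertices: (62.5582,38.1618) → (56.7639,52.1504) → (42.7753,57.9447) → (28.7867,52.1504) → (22.9924,38.1618) → (28.7867,24.1732) → (42.7753,18.3789) → (56.7639,24.1732) → (62.5582,38.1618). Closed: final G1 returns to the first vertex.

**Shape 2** — `<path>` regular polygon, stroke `#000000` → engrave (S258, F4320). Machine vertices: (120.8431,77.1257) → (131.6827,72.5173) → (134.8380,61.1692) → (127.9331,51.6269) → (116.1674,51.0759) → (108.4008,59.9310) → (110.4817,71.5243) → (120.8431,77.1257). Closed: final G1 returns to the first vertex.

**Shape 3** — `<path>` rectangle, stroke `#008000` → score (S464, F1968). Machine vertices: (46.9722,75.0711) → (86.2649,75.0711) → (86.2649,30.6832) → (46.9722,30.6832) → (46.9722,75.0711). Closed: final G1 returns to the first vertex.

G21
G90
G00 X62.5582 Y38.1618
M3 S464
G1 X56.7639 Y52.1504 F1968
G1 X42.7753 Y57.9447
G1 X28.7867 Y52.1504
G1 X22.9924 Y38.1618
G1 X28.7867 Y24.1732
G1 X42.7753 Y18.3789
G1 X56.7639 Y24.1732
G1 X62.5582 Y38.1618
M5
G00 X120.8431 Y77.1257
M3 S258
G1 X131.6827 Y72.5173 F4320
G1 X134.8380 Y61.1692
G1 X127.9331 Y51.6269
G1 X116.1674 Y51.0759
G1 X108.4008 Y59.9310
G1 X110.4817 Y71.5243
G1 X120.8431 Y77.1257
M5
G00 X46.9722 Y75.0711
M3 S464
G1 X86.2649 Y75.0711 F1968
G1 X86.2649 Y30.6832
G1 X46.9722 Y30.6832
G1 X46.9722 Y75.0711
M5
G00 X0.0000 Y0.0000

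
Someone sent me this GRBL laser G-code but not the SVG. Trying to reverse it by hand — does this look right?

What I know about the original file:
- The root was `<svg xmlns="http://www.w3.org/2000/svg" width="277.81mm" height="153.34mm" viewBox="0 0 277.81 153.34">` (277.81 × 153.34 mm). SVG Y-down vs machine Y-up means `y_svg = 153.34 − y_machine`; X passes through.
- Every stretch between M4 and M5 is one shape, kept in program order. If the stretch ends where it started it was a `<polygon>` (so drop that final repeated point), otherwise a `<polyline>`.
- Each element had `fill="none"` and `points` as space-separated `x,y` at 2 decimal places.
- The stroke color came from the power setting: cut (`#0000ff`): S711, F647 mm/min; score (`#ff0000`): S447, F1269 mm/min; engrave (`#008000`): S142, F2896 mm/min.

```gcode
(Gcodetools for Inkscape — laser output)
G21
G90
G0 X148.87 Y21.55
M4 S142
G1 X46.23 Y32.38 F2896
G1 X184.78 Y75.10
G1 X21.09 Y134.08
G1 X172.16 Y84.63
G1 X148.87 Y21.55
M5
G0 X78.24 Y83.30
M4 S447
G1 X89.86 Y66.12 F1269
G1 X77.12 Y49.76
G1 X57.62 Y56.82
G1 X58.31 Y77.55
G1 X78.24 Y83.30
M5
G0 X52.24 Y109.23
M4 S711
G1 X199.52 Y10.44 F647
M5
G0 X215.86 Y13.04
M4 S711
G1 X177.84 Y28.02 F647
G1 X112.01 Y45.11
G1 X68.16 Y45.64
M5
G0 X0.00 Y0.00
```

<svg xmlns="http://www.w3.org/2000/svg" width="277.81mm" height="153.34mm" viewBox="0 0 277.81 153.34">
  <polygon points="148.87,131.79 46.23,120.96 184.78,78.24 21.09,19.26 172.16,68.71" fill="none" stroke="#008000"/>
  <polygon points="78.24,70.04 89.86,87.22 77.12,103.58 57.62,96.52 58.31,75.79" fill="none" stroke="#ff0000"/>
  <polyline points="52.24,44.11 199.52,142.90" fill="none" stroke="#0000ff"/>
  <polyline points="215.86,140.30 177.84,125.32 112.01,108.23 68.16,107.70" fill="none" stroke="#0000ff"/>
</svg>

Each laser-on run becomes one SVG element. Flip Y back into SVG space with y_svg = 153.34 − y_machine.

Run 1: the run's S142 means `#008000` (engrave). The run returns to its start, so emit a `<polygon>` with points (Y-flipped): 148.87,131.79 46.23,120.96 184.78,78.24 21.09,19.26 172.16,68.71.

Run 2: the run's S447 means `#ff0000` (score). The run returns to its start, so emit a `<polygon>` with points (Y-flipped): 78.24,70.04 89.86,87.22 77.12,103.58 57.62,96.52 58.31,75.79.

Run 3: power S711 maps to stroke `#0000ff` (cut). The run is open, so emit a `<polyline>` with points (Y-flipped): 52.24,44.11 199.52,142.90.

Run 4: the run's S711 means `#0000ff` (cut). The run is open, so emit a `<polyline>` with points (Y-flipped): 215.86,140.30 177.84,125.32 112.01,108.23 68.16,107.70.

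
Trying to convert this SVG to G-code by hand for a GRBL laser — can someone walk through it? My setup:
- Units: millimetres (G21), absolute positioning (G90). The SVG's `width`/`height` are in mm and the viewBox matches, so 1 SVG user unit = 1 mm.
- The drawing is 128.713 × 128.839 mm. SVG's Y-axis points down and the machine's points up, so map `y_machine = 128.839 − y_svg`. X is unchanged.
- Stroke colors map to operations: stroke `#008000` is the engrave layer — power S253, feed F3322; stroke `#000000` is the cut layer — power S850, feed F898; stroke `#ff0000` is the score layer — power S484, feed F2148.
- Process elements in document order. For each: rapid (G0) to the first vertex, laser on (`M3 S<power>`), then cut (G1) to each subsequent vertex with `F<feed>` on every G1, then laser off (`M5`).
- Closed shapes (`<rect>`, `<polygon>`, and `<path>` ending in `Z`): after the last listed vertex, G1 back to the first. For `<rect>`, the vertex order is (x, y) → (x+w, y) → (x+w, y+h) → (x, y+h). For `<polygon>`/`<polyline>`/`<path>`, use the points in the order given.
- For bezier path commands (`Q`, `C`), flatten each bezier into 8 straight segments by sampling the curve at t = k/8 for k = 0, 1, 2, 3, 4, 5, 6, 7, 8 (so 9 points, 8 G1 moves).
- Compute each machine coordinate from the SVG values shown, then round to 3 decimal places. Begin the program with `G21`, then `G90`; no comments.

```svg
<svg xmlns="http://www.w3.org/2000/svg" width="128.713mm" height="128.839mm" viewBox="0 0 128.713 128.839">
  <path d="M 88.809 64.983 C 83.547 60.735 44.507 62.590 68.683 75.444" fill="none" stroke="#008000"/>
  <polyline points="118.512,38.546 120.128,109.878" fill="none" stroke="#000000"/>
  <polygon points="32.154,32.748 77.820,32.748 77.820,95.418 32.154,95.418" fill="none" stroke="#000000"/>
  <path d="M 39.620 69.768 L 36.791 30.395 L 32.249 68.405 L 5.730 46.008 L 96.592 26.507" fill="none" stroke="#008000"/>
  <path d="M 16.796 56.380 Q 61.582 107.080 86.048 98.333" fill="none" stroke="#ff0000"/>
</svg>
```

viewBox `0 0 128.713 128.839` with mm width/height → 1 unit = 1 mm. Flip: y_m = 128.839 − y_svg.

**Shape 1** — `<path>` cubic bezier, stroke `#008000` → engrave (S253, F3322). Control points (SVG): P0=(88.809,64.983), P1=(83.547,60.735), P2=(44.507,62.590), P3=(68.683,75.444); sampled at t=k/8. Machine vertices: (88.809,63.856) → (85.442,65.153) → (80.045,65.821) → (73.754,65.802) → (67.707,65.039) → (63.039,63.474) → (60.888,61.050) → (62.391,57.709) → (68.683,53.395). Open path.

**Shape 2** — `<polyline>` line segment, stroke `#000000` → cut (S850, F898). Machine vertices: (118.512,90.293) → (120.128,18.961). Open path.

**Shape 3** — `<polygon>` rectangle, stroke `#000000` → cut (S850, F898). Machine vertices: (32.154,96.091) → (77.820,96.091) → (77.820,33.421) → (32.154,33.421) → (32.154,96.091). Closed: final G1 returns to the first vertex.

**Shape 4** — `<path>` open polyline, stroke `#008000` → engrave (S253, F3322). Machine vertices: (39.620,59.071) → (36.791,98.444) → (32.249,60.434) → (5.730,82.831) → (96.592,102.332). Open path.

**Shape 5** — `<path>` quadratic bezier, stroke `#ff0000` → score (S484, F2148). Control points (SVG): P0=(16.796,56.380), P1=(61.582,107.080), P2=(86.048,98.333); sampled at t=k/8. Machine vertices: (16.796,72.459) → (27.675,60.713) → (37.919,50.824) → (47.528,42.794) → (56.502,36.621) → (64.841,32.305) → (72.545,29.848) → (79.614,29.248) → (86.048,30.506). Open path.

G21
G90
G0 X88.809 Y63.856
M3 S253
G1 X85.442 Y65.153 F3322
G1 X80.045 Y65.821 F3322
G1 X73.754 Y65.802 F3322
G1 X67.707 Y65.039 F3322
G1 X63.039 Y63.474 F3322
G1 X60.888 Y61.050 F3322
G1 X62.391 Y57.709 F3322
G1 X68.683 Y53.395 F3322
M5
G0 X118.512 Y90.293
M3 S850
G1 X120.128 Y18.961 F898
M5
G0 X32.154 Y96.091
M3 S850
G1 X77.820 Y96.091 F898
G1 X77.820 Y33.421 F898
G1 X32.154 Y33.421 F898
G1 X32.154 Y96.091 F898
M5
G0 X39.620 Y59.071
M3 S253
G1 X36.791 Y98.444 F3322
G1 X32.249 Y60.434 F3322
G1 X5.730 Y82.831 F3322
G1 X96.592 Y102.332 F3322
M5
G0 X16.796 Y72.459
M3 S484
G1 X27.675 Y60.713 F2148
G1 X37.919 Y50.824 F2148
G1 X47.528 Y42.794 F2148
G1 X56.502 Y36.621 F2148
G1 X64.841 Y32.305 F2148
G1 X72.545 Y29.848 F2148
G1 X79.614 Y29.248 F2148
G1 X86.048 Y30.506 F2148
M5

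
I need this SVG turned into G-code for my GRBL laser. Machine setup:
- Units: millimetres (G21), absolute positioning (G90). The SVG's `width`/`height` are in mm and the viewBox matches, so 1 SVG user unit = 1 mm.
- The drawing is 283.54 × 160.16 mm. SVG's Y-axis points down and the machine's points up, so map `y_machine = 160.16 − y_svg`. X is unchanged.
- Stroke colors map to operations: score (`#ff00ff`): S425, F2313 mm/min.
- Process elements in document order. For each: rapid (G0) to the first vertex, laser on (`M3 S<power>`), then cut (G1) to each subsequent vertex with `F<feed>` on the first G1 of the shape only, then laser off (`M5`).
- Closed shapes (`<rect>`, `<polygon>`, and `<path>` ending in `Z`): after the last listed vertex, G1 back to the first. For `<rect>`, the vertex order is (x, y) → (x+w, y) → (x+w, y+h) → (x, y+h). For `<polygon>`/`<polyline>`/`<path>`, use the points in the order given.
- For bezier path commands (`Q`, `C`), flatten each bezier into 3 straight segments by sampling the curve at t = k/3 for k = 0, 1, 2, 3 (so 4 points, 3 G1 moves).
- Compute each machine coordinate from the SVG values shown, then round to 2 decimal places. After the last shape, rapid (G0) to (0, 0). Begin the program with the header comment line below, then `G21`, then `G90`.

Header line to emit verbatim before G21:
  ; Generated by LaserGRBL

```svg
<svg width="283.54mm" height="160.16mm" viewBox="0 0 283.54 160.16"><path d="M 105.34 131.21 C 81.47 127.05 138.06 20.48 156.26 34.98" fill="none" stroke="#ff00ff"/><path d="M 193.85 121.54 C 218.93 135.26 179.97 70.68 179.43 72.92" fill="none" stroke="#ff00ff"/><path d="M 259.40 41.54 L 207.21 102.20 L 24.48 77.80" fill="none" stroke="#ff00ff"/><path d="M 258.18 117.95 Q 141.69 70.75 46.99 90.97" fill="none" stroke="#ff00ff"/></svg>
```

; Generated by LaserGRBL
G21
G90
G0 X105.34 Y28.95
M3 S425
G1 X103.89 Y58.97 F2313
G1 X129.67 Y107.60
G1 X156.26 Y125.18
M5
G0 X193.85 Y38.62
M3 S425
G1 X201.38 Y45.63 F2313
G1 X188.98 Y72.58
G1 X179.43 Y87.24
M5
G0 X259.40 Y118.62
M3 S425
G1 X207.21 Y57.96 F2313
G1 X24.48 Y82.36
M5
G0 X258.18 Y42.21
M3 S425
G1 X182.94 Y66.19 F2313
G1 X112.54 Y75.18
G1 X46.99 Y69.19
M5
G0 X0.00 Y0.00

1 u = 1 mm; y_m = 160.16 − y.

[1] `<path>` cubic bezier, #ff00ff→score S425 F2313: (105.34,28.95) → (103.89,58.97) → (129.67,107.60) → (156.26,125.18)

[2] `<path>` cubic bezier, #ff00ff→score S425 F2313: (193.85,38.62) → (201.38,45.63) → (188.98,72.58) → (179.43,87.24)

[3] `<path>` open polyline, #ff00ff→score S425 F2313: (259.40,118.62) → (207.21,57.96) → (24.48,82.36)

[4] `<path>` quadratic bezier, #ff00ff→score S425 F2313: (258.18,42.21) → (182.94,66.19) → (112.54,75.18) → (46.99,69.19)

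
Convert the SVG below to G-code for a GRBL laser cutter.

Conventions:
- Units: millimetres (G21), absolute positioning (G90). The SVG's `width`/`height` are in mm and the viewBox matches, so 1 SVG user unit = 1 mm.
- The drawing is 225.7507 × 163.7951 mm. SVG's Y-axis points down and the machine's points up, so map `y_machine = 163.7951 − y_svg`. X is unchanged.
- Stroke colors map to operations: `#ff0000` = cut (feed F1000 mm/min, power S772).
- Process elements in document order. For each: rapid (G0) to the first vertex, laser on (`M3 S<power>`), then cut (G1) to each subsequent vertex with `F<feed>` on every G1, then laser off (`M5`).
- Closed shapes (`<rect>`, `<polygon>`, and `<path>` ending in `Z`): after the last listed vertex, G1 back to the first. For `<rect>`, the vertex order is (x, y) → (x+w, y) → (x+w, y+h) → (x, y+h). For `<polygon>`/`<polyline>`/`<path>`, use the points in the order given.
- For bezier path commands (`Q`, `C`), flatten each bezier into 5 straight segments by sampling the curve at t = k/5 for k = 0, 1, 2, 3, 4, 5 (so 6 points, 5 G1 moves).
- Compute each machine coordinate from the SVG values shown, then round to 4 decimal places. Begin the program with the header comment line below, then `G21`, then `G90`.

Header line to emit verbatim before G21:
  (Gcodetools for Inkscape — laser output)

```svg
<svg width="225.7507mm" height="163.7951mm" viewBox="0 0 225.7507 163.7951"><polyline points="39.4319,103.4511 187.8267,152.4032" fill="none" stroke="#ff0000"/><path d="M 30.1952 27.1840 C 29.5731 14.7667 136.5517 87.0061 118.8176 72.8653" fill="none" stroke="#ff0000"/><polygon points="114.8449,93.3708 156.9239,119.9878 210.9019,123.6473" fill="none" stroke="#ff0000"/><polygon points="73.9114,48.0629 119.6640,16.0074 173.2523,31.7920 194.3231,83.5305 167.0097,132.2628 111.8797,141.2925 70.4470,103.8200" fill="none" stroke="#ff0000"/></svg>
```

viewBox `0 0 225.7507 163.7951` with mm width/height → 1 unit = 1 mm. Flip: y_m = 163.7951 − y_svg.

**Shape 1** — `<polyline>` line segment, stroke `#ff0000` → cut (S772, F1000). Machine vertices: (39.4319,60.3440) → (187.8267,11.3919). Open path.

**Shape 2** — `<path>` cubic bezier, stroke `#ff0000` → cut (S772, F1000). Control points (SVG): P0=(30.1952,27.1840), P1=(29.5731,14.7667), P2=(136.5517,87.0061), P3=(118.8176,72.8653); sampled at t=k/5. Machine vertices: (30.1952,136.6111) → (40.8755,135.2710) → (66.2290,121.8230) → (95.1045,104.4770) → (116.3510,91.4426) → (118.8176,90.9298). Open path.

**Shape 3** — `<polygon>` closed polygon, stroke `#ff0000` → cut (S772, F1000). Machine vertices: (114.8449,70.4243) → (156.9239,43.8073) → (210.9019,40.1478) → (114.8449,70.4243). Closed: final G1 returns to the first vertex.

**Shape 4** — `<polygon>` regular polygon, stroke `#ff0000` → cut (S772, F1000). Machine vertices: (73.9114,115.7322) → (119.6640,147.7877) → (173.2523,132.0031) → (194.3231,80.2646) → (167.0097,31.5323) → (111.8797,22.5026) → (70.4470,59.9751) → (73.9114,115.7322). Closed: final G1 returns to the first vertex.

(Gcodetools for Inkscape — laser output)
G21
G90
G0 X39.4319 Y60.3440
M3 S772
G1 X187.8267 Y11.3919 F1000
M5
G0 X30.1952 Y136.6111
M3 S772
G1 X40.8755 Y135.2710 F1000
G1 X66.2290 Y121.8230 F1000
G1 X95.1045 Y104.4770 F1000
G1 X116.3510 Y91.4426 F1000
G1 X118.8176 Y90.9298 F1000
M5
G0 X114.8449 Y70.4243
M3 S772
G1 X156.9239 Y43.8073 F1000
G1 X210.9019 Y40.1478 F1000
G1 X114.8449 Y70.4243 F1000
M5
G0 X73.9114 Y115.7322
M3 S772
G1 X119.6640 Y147.7877 F1000
G1 X173.2523 Y132.0031 F1000
G1 X194.3231 Y80.2646 F1000
G1 X167.0097 Y31.5323 F1000
G1 X111.8797 Y22.5026 F1000
G1 X70.4470 Y59.9751 F1000
G1 X73.9114 Y115.7322 F1000
M5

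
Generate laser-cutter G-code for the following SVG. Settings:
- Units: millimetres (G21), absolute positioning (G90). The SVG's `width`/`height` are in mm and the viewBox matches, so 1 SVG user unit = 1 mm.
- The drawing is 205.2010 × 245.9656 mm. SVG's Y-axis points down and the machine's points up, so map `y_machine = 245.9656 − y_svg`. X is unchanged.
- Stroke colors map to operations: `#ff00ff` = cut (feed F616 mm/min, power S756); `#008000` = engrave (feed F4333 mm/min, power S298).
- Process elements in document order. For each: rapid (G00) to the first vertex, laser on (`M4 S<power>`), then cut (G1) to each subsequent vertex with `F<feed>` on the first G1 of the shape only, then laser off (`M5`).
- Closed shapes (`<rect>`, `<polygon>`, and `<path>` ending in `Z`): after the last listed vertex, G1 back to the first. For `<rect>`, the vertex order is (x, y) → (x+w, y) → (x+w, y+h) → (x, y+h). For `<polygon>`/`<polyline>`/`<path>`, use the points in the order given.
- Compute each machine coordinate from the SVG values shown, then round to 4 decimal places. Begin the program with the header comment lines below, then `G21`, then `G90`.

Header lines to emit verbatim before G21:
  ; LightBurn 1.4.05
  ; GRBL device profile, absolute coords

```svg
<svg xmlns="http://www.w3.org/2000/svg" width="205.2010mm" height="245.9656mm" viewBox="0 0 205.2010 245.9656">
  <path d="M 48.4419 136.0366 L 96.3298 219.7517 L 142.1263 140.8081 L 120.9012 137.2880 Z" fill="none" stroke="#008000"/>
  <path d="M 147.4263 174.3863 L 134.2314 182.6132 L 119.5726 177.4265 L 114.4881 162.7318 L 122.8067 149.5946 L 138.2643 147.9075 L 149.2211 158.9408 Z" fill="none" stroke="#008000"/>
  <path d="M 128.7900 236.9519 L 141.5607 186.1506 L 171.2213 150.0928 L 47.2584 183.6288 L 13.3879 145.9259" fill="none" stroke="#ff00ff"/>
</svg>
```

viewBox `0 0 205.2010 245.9656` with mm width/height → 1 unit = 1 mm. Flip: y_m = 245.9656 − y_svg.

**Shape 1** — `<path>` closed polygon, stroke `#008000` → engrave (S298, F4333). Machine vertices: (48.4419,109.9290) → (96.3298,26.2139) → (142.1263,105.1575) → (120.9012,108.6776) → (48.4419,109.9290). Closed: final G1 returns to the first vertex.

**Shape 2** — `<path>` regular polygon, stroke `#008000` → engrave (S298, F4333). Machine vertices: (147.4263,71.5793) → (134.2314,63.3524) → (119.5726,68.5391) → (114.4881,83.2338) → (122.8067,96.3710) → (138.2643,98.0581) → (149.2211,87.0248) → (147.4263,71.5793). Closed: final G1 returns to the first vertex.

**Shape 3** — `<path>` open polyline, stroke `#ff00ff` → cut (S756, F616). Machine vertices: (128.7900,9.0137) → (141.5607,59.8150) → (171.2213,95.8728) → (47.2584,62.3368) → (13.3879,100.0397). Open path.

; LightBurn 1.4.05
; GRBL device profile, absolute coords
G21
G90
G00 X48.4419 Y109.9290
M4 S298
G1 X96.3298 Y26.2139 F4333
G1 X142.1263 Y105.1575
G1 X120.9012 Y108.6776
G1 X48.4419 Y109.9290
M5
G00 X147.4263 Y71.5793
M4 S298
G1 X134.2314 Y63.3524 F4333
G1 X119.5726 Y68.5391
G1 X114.4881 Y83.2338
G1 X122.8067 Y96.3710
G1 X138.2643 Y98.0581
G1 X149.2211 Y87.0248
G1 X147.4263 Y71.5793
M5
G00 X128.7900 Y9.0137
M4 S756
G1 X141.5607 Y59.8150 F616
G1 X171.2213 Y95.8728
G1 X47.2584 Y62.3368
G1 X13.3879 Y100.0397
M5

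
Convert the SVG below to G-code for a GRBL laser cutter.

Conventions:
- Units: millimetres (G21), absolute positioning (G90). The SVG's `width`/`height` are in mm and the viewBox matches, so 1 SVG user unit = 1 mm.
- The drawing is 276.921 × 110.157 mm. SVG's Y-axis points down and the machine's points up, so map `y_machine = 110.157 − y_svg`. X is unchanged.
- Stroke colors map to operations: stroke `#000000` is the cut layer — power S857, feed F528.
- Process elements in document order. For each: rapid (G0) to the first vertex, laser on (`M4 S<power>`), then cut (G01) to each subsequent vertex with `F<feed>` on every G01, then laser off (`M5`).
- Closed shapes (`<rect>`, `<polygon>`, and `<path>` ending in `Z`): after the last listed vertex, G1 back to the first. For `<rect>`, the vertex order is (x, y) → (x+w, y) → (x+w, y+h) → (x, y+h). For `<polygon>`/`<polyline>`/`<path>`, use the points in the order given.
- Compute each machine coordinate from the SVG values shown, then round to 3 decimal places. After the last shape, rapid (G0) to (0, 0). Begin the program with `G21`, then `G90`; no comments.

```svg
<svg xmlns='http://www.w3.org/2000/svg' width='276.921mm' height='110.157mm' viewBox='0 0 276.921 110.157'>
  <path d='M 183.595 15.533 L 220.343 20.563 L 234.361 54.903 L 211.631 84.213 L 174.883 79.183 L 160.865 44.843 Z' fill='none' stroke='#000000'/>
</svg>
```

G21
G90
G0 X183.595 Y94.624
M4 S857
G01 X220.343 Y89.594 F528
G01 X234.361 Y55.254 F528
G01 X211.631 Y25.944 F528
G01 X174.883 Y30.974 F528
G01 X160.865 Y65.314 F528
G01 X183.595 Y94.624 F528
M5
G0 X0.000 Y0.000

1 u = 1 mm; y_m = 110.157 − y.

[1] `<path>` regular polygon, #000000→cut S857 F528: (183.595,94.624) → (220.343,89.594) → (234.361,55.254) → (211.631,25.944) → (174.883,30.974) → (160.865,65.314) → (183.595,94.624) (closed)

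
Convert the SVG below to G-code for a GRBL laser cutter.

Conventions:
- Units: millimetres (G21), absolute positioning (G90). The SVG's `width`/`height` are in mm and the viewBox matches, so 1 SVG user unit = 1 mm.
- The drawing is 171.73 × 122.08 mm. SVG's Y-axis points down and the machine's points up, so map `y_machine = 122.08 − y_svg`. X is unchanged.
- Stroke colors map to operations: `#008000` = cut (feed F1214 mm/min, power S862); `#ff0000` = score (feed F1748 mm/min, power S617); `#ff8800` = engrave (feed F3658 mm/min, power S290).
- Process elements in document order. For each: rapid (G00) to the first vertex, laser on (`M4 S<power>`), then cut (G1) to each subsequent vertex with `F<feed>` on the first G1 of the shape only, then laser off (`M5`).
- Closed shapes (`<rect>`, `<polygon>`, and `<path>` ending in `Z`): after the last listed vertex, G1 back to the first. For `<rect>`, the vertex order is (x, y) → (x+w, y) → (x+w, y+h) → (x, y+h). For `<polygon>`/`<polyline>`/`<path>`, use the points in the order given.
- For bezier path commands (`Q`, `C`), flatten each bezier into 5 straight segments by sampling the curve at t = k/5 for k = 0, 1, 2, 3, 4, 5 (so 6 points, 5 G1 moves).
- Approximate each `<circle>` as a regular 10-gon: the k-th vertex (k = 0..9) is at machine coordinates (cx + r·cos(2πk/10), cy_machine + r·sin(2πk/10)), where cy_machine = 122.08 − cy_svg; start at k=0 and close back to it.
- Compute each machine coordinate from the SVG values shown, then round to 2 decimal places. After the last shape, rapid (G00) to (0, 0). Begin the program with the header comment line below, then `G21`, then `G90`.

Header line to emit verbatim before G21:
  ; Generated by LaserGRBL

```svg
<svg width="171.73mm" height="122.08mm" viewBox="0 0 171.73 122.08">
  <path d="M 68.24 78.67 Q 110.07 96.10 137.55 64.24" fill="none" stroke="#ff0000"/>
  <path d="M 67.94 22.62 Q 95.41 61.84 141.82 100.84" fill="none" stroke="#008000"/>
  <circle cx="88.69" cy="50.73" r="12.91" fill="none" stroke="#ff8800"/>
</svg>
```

; Generated by LaserGRBL
G21
G90
G00 X68.24 Y43.41
M4 S617
G1 X84.40 Y38.41 F1748
G1 X99.41 Y37.35
G1 X113.27 Y40.24
G1 X125.98 Y47.07
G1 X137.55 Y57.84
M5
G00 X67.94 Y99.46
M4 S862
G1 X79.69 Y83.78 F1214
G1 X92.95 Y68.12
G1 X107.72 Y52.48
G1 X124.01 Y36.85
G1 X141.82 Y21.24
M5
G00 X101.60 Y71.35
M4 S290
G1 X99.13 Y78.94 F3658
G1 X92.68 Y83.63
G1 X84.70 Y83.63
G1 X78.25 Y78.94
G1 X75.78 Y71.35
G1 X78.25 Y63.76
G1 X84.70 Y59.07
G1 X92.68 Y59.07
G1 X99.13 Y63.76
G1 X101.60 Y71.35
M5
G00 X0.00 Y0.00

1 u = 1 mm; y_m = 122.08 − y.

[1] `<path>` quadratic bezier, #ff0000→score S617 F1748: (68.24,43.41) → (84.40,38.41) → (99.41,37.35) → (113.27,40.24) → (125.98,47.07) → (137.55,57.84)

[2] `<path>` quadratic bezier, #008000→cut S862 F1214: (67.94,99.46) → (79.69,83.78) → (92.95,68.12) → (107.72,52.48) → (124.01,36.85) → (141.82,21.24)

[3] `<circle>` circle, #ff8800→engrave S290 F3658: (101.60,71.35) → (99.13,78.94) → (92.68,83.63) → (84.70,83.63) → (78.25,78.94) → (75.78,71.35) → (78.25,63.76) → (84.70,59.07) → (92.68,59.07) → (99.13,63.76) → (101.60,71.35) (closed)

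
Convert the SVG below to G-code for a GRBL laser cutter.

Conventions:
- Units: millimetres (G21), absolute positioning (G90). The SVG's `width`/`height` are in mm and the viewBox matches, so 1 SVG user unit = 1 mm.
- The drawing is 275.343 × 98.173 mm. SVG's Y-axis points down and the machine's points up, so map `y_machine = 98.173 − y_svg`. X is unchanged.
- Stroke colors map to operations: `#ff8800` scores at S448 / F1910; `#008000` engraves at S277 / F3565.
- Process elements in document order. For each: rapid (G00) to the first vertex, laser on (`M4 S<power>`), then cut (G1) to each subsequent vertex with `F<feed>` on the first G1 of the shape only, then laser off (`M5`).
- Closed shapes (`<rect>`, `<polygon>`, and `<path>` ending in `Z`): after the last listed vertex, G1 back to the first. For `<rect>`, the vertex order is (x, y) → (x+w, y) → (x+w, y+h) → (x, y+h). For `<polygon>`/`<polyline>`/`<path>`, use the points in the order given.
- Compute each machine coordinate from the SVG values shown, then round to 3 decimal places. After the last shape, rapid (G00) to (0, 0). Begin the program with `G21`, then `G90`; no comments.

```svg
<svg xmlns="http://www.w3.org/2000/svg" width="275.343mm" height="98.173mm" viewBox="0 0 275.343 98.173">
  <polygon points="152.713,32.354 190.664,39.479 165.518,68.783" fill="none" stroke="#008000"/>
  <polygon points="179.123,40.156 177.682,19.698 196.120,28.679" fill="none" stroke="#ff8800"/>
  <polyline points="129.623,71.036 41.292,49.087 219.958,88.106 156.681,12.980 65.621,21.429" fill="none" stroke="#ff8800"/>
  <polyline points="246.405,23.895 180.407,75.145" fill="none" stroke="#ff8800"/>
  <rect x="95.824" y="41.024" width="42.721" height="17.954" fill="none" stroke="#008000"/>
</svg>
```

viewBox `0 0 275.343 98.173` with mm width/height → 1 unit = 1 mm. Flip: y_m = 98.173 − y_svg.

**Shape 1** — `<polygon>` regular polygon, stroke `#008000` → engrave (S277, F3565). Machine vertices: (152.713,65.819) → (190.664,58.694) → (165.518,29.390) → (152.713,65.819). Closed: final G1 returns to the first vertex.

**Shape 2** — `<polygon>` regular polygon, stroke `#ff8800` → score (S448, F1910). Machine vertices: (179.123,58.017) → (177.682,78.475) → (196.120,69.494) → (179.123,58.017). Closed: final G1 returns to the first vertex.

**Shape 3** — `<polyline>` open polyline, stroke `#ff8800` → score (S448, F1910). Machine vertices: (129.623,27.137) → (41.292,49.086) → (219.958,10.067) → (156.681,85.193) → (65.621,76.744). Open path.

**Shape 4** — `<polyline>` line segment, stroke `#ff8800` → score (S448, F1910). Machine vertices: (246.405,74.278) → (180.407,23.028). Open path.

**Shape 5** — `<rect>` rectangle, stroke `#008000` → engrave (S277, F3565). Machine vertices: (95.824,57.149) → (138.545,57.149) → (138.545,39.195) → (95.824,39.195) → (95.824,57.149). Closed: final G1 returns to the first vertex.

G21
G90
G00 X152.713 Y65.819
M4 S277
G1 X190.664 Y58.694 F3565
G1 X165.518 Y29.390
G1 X152.713 Y65.819
M5
G00 X179.123 Y58.017
M4 S448
G1 X177.682 Y78.475 F1910
G1 X196.120 Y69.494
G1 X179.123 Y58.017
M5
G00 X129.623 Y27.137
M4 S448
G1 X41.292 Y49.086 F1910
G1 X219.958 Y10.067
G1 X156.681 Y85.193
G1 X65.621 Y76.744
M5
G00 X246.405 Y74.278
M4 S448
G1 X180.407 Y23.028 F1910
M5
G00 X95.824 Y57.149
M4 S277
G1 X138.545 Y57.149 F3565
G1 X138.545 Y39.195
G1 X95.824 Y39.195
G1 X95.824 Y57.149
M5
G00 X0.000 Y0.000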